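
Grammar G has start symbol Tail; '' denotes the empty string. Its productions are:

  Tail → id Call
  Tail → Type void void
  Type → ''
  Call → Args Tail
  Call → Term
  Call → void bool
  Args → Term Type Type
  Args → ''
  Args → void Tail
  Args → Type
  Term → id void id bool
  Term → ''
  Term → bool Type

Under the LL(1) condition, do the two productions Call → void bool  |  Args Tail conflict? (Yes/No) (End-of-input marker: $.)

Yes

FIRST(void bool) = { void } and FIRST(Args Tail) = { bool, id, void }.
Both contain void, so the two alternatives are not disjoint — LL(1) conflict.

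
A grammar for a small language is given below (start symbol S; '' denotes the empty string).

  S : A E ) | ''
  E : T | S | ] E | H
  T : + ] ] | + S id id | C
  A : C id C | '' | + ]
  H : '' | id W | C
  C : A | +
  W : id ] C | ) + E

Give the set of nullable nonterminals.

{ A, C, E, H, S, T }

Directly nullable (have an ''-production): S, A, H.
E : T with every symbol nullable, so E is nullable.
T : C with every symbol nullable, so T is nullable.
C : A with every symbol nullable, so C is nullable.
No other nonterminal has a production whose RHS symbols are all nullable.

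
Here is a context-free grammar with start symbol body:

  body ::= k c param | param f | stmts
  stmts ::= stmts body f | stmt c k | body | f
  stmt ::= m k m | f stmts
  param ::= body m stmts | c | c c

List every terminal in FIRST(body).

{ c, f, k, m }

body ::= k c param contributes {k}.
From body ::= param f: add FIRST(param) = { c, f, k, m }.
From body ::= stmts: add FIRST(stmts) = { c, f, k, m }.
Union: FIRST(body) = { c, f, k, m }.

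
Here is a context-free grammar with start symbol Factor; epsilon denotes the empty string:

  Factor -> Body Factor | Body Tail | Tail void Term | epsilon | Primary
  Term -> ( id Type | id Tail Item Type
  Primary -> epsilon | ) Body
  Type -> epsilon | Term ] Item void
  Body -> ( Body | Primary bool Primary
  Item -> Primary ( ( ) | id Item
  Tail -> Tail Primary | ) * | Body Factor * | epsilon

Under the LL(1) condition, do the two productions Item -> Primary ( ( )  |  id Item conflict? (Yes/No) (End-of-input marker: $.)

FIRST(Primary ( ( )) = { (, ) } and FIRST(id Item) = { id }.
The FIRST sets are disjoint and neither alternative is nullable — no conflict.

No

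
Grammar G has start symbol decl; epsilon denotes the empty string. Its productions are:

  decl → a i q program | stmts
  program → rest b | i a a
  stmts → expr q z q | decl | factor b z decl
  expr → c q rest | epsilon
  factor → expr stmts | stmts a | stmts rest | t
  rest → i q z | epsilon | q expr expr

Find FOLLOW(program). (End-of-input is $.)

In decl → a i q program: program is at the end, add FOLLOW(decl) = { $, a, b, i, q }.
Union: FOLLOW(program) = { $, a, b, i, q }.

{ $, a, b, i, q }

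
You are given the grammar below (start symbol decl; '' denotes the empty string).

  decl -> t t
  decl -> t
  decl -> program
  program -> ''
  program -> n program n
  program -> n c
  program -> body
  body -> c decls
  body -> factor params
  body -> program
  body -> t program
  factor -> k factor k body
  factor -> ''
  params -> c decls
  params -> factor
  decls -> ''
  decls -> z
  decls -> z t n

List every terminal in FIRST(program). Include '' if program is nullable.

program -> '' contributes ''.
program -> n program n contributes {n}.
program -> n c contributes {n}.
From program -> body: add FIRST(body) = { c, k, n, t, '' } (including '' since body is nullable).
Union: FIRST(program) = { c, k, n, t, '' }.

{ c, k, n, t, '' }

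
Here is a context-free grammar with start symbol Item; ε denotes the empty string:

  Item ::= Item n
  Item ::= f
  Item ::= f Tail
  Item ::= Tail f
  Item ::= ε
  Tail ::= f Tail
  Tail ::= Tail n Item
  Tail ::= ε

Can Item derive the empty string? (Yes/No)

Item has an ε-production, so Item ⇒ ε.

Yes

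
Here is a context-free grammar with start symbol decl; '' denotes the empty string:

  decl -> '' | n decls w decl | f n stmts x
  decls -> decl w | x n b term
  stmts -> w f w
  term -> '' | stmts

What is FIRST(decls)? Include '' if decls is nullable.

From decls -> decl w: decl nullable, take FIRST(decl) ∪ {w} = { f, n, w }.
decls -> x n b term contributes {x}.
Union: FIRST(decls) = { f, n, w, x }.

{ f, n, w, x }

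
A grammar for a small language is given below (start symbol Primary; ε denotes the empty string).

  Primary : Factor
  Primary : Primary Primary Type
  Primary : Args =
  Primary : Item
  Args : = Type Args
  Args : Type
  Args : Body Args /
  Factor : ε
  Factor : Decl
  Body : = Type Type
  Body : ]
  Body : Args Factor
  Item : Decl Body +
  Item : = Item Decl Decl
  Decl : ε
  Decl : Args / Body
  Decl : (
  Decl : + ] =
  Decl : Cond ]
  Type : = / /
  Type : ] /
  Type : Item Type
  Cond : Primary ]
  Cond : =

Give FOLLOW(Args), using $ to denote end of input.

In Primary : Args =: add FIRST(=) = { = }.
In Args : = Type Args: Args is at the end, add FOLLOW(Args) = { $, (, +, /, =, ] }.
In Args : Body Args /: add FIRST(/) = { / }.
In Body : Args Factor: add FIRST(Factor)\{ε} = { (, +, =, ] }.
  Since Factor is nullable, also add FOLLOW(Body) = { $, (, +, =, ] }.
In Decl : Args / Body: add FIRST(/ Body) = { / }.
Union: FOLLOW(Args) = { $, (, +, /, =, ] }.

{ $, (, +, /, =, ] }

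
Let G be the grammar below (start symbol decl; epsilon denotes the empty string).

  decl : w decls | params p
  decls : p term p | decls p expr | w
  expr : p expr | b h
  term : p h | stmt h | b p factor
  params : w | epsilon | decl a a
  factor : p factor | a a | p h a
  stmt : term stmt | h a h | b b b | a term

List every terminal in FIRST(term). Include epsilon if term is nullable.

{ a, b, h, p }

term : p h contributes {p}.
From term : stmt h: add FIRST(stmt) = { a, b, h, p }.
term : b p factor contributes {b}.
Union: FIRST(term) = { a, b, h, p }.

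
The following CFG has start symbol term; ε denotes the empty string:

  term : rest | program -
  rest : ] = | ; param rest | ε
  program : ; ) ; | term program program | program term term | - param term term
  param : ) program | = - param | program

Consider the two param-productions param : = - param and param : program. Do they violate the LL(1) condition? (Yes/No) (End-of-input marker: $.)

FIRST(= - param) = { = } and FIRST(program) = { -, ;, ] }.
The FIRST sets are disjoint and neither alternative is nullable — no conflict.

No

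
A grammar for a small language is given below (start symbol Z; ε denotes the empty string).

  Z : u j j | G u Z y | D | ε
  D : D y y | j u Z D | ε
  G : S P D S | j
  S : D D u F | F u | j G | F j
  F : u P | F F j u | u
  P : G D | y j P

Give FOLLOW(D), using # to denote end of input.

{ #, j, u, y }

In Z : D: D is at the end, add FOLLOW(Z) = { #, j, u, y }.
In D : D y y: add FIRST(y y) = { y }.
In D : j u Z D: D is at the end, add FOLLOW(D) = { #, j, u, y }.
In G : S P D S: add FIRST(S) = { j, u, y }.
In S : D D u F: add FIRST(D u F) = { j, u, y }.
In S : D D u F: add FIRST(u F) = { u }.
In P : G D: D is at the end, add FOLLOW(P) = { j, u, y }.
Union: FOLLOW(D) = { #, j, u, y }.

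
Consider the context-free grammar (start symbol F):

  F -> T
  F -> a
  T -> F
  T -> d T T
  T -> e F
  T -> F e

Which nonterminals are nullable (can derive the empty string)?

No nonterminal has an empty production or an RHS whose symbols are all nullable.

{ } (none)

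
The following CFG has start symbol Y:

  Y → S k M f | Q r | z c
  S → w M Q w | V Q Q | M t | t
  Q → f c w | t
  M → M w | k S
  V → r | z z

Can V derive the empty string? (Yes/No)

No

No nonterminal in this grammar is nullable.
No production of V has an RHS whose symbols are all nullable, so V is not nullable.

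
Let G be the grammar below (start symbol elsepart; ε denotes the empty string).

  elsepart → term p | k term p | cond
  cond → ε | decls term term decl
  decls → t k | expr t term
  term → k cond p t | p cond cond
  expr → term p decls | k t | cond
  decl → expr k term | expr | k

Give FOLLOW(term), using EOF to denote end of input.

In elsepart → term p: add FIRST(p) = { p }.
In elsepart → k term p: add FIRST(p) = { p }.
In cond → decls term term decl: add FIRST(term decl) = { k, p }.
In cond → decls term term decl: add FIRST(decl)\{ε} = { k, p, t }.
  Since decl is nullable, also add FOLLOW(cond) = { EOF, k, p, t }.
In decls → expr t term: term is at the end, add FOLLOW(decls) = { EOF, k, p, t }.
In expr → term p decls: add FIRST(p decls) = { p }.
In decl → expr k term: term is at the end, add FOLLOW(decl) = { EOF, k, p, t }.
Union: FOLLOW(term) = { EOF, k, p, t }.

{ EOF, k, p, t }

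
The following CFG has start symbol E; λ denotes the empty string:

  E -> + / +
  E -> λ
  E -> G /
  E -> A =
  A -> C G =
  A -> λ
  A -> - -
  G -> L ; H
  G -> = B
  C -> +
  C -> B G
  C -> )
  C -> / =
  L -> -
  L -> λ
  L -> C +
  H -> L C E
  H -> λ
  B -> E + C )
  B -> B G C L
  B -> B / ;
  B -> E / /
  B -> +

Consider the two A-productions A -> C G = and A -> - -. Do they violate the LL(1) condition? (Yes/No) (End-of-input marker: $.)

Yes

FIRST(C G =) = { ), +, -, /, ;, = } and FIRST(- -) = { - }.
Both contain -, so the two alternatives are not disjoint — LL(1) conflict.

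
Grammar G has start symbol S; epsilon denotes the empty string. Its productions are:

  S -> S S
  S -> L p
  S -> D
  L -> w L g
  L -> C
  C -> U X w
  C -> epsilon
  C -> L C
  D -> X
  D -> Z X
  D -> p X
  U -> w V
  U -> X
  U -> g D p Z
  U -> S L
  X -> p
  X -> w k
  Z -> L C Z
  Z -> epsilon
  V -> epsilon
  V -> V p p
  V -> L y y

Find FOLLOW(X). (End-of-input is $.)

In C -> U X w: add FIRST(w) = { w }.
In D -> X: X is at the end, add FOLLOW(D) = { $, g, p, w }.
In D -> Z X: X is at the end, add FOLLOW(D) = { $, g, p, w }.
In D -> p X: X is at the end, add FOLLOW(D) = { $, g, p, w }.
In U -> X: X is at the end, add FOLLOW(U) = { p, w }.
Union: FOLLOW(X) = { $, g, p, w }.

{ $, g, p, w }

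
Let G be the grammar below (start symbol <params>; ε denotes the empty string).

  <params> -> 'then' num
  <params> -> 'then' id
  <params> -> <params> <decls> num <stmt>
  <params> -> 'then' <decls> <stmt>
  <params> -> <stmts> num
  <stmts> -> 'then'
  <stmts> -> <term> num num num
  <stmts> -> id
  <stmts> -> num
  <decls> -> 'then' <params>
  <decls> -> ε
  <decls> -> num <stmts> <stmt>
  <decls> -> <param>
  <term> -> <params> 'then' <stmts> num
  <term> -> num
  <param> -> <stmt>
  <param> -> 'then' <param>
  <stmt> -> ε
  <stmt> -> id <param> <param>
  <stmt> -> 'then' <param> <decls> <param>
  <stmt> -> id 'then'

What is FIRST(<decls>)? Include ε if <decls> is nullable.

{ 'then', id, num, ε }

<decls> -> 'then' <params> contributes {'then'}.
<decls> -> ε contributes ε.
<decls> -> num <stmts> <stmt> contributes {num}.
From <decls> -> <param>: add FIRST(<param>) = { 'then', id, ε } (including ε since <param> is nullable).
Union: FIRST(<decls>) = { 'then', id, num, ε }.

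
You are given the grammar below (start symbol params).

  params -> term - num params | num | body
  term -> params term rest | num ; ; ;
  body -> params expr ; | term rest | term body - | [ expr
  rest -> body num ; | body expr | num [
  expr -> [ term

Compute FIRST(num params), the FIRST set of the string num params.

{ num }

num is a terminal; add {num} and stop.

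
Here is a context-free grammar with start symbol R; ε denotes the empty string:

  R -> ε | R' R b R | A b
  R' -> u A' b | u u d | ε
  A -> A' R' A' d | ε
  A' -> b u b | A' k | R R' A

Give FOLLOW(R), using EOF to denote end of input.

{ EOF, b, d, k, u }

R is the start symbol, so EOF ∈ FOLLOW(R).
In R -> R' R b R: add FIRST(b R) = { b }.
In R -> R' R b R: R is at the end, add FOLLOW(R) = { EOF, b, d, k, u }.
In A' -> R R' A: add FIRST(R' A)\{ε} = { b, d, k, u }.
  Since R' A is nullable, also add FOLLOW(A') = { b, d, k, u }.
Union: FOLLOW(R) = { EOF, b, d, k, u }.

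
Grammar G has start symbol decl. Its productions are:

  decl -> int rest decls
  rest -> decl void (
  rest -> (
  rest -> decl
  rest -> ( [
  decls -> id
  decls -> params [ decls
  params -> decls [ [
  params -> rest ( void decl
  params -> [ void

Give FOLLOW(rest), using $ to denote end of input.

In decl -> int rest decls: add FIRST(decls) = { (, [, id, int }.
In params -> rest ( void decl: add FIRST(( void decl) = { ( }.
Union: FOLLOW(rest) = { (, [, id, int }.

{ (, [, id, int }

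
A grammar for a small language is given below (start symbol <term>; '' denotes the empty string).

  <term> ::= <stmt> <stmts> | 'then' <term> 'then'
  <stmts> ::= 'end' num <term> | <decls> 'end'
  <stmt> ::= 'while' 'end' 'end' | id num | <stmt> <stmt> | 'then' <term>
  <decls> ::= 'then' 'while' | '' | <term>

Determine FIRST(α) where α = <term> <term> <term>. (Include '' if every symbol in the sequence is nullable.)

Add FIRST(<term>) = { 'then', 'while', id }; <term> is not nullable, stop.

{ 'then', 'while', id }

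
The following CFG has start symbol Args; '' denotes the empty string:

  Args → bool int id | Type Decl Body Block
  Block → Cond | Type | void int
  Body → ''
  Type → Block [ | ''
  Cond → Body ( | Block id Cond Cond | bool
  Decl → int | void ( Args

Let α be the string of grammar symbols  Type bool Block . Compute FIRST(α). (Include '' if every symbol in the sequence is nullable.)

{ (, [, bool, id, void }

Add FIRST(Type)\{''} = { (, [, bool, id, void }; Type is nullable, continue.
bool is a terminal; add {bool} and stop.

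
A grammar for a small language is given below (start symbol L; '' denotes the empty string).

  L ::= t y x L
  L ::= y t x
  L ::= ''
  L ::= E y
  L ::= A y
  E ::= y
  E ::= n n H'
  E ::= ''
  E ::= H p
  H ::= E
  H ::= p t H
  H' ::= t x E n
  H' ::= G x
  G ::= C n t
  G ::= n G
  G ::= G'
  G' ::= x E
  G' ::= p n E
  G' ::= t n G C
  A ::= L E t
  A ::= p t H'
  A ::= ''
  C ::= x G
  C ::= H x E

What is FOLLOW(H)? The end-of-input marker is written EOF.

{ p, x }

In E ::= H p: add FIRST(p) = { p }.
In H ::= p t H: H is at the end, add FOLLOW(H) = { p, x }.
In C ::= H x E: add FIRST(x E) = { x }.
Union: FOLLOW(H) = { p, x }.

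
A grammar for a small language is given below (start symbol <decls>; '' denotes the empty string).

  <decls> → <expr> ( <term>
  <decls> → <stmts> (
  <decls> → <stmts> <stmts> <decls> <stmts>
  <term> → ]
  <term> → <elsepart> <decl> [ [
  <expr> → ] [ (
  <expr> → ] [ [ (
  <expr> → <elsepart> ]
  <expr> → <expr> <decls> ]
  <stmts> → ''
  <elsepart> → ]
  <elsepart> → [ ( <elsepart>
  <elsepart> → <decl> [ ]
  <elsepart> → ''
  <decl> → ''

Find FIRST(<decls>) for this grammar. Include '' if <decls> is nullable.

From <decls> → <expr> ( <term>: add FIRST(<expr>) = { [, ] }.
From <decls> → <stmts> (: <stmts> nullable, take FIRST(<stmts>) ∪ {(} = { ( }.
From <decls> → <stmts> <stmts> <decls> <stmts>: <stmts>, <stmts> nullable, take FIRST(<stmts>) ∪ FIRST(<stmts>) ∪ FIRST(<decls>) = { (, [, ] }.
Union: FIRST(<decls>) = { (, [, ] }.

{ (, [, ] }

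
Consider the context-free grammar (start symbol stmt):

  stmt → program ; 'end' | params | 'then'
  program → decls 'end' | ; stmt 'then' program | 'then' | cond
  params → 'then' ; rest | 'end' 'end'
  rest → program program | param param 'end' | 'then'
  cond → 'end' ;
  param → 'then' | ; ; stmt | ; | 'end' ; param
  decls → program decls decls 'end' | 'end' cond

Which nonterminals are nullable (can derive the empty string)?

{ } (none)

No nonterminal has an empty production or an RHS whose symbols are all nullable.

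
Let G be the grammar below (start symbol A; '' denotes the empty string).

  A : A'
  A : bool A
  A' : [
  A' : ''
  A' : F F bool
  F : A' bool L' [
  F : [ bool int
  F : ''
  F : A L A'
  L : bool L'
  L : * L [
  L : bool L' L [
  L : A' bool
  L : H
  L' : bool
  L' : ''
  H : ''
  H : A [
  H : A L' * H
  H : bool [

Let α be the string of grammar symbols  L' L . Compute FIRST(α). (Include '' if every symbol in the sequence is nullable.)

{ *, [, bool, '' }

Add FIRST(L')\{''} = { bool }; L' is nullable, continue.
Add FIRST(L)\{''} = { *, [, bool }; L is nullable, continue.
Every symbol is nullable, so include ''.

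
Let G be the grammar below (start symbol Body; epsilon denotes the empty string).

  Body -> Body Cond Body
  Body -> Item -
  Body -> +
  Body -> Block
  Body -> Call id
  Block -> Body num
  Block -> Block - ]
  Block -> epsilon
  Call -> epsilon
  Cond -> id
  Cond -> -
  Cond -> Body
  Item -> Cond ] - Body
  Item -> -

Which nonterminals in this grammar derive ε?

{ Block, Body, Call, Cond }

Directly nullable (have an epsilon-production): Block, Call.
Body -> Body Cond Body with every symbol nullable, so Body is nullable.
Cond -> Body with every symbol nullable, so Cond is nullable.
No other nonterminal has a production whose RHS symbols are all nullable.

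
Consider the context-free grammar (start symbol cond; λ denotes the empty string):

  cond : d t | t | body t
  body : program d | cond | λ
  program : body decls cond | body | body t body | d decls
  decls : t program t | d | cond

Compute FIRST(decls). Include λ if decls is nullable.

decls : t program t contributes {t}.
decls : d contributes {d}.
From decls : cond: add FIRST(cond) = { d, t }.
Union: FIRST(decls) = { d, t }.

{ d, t }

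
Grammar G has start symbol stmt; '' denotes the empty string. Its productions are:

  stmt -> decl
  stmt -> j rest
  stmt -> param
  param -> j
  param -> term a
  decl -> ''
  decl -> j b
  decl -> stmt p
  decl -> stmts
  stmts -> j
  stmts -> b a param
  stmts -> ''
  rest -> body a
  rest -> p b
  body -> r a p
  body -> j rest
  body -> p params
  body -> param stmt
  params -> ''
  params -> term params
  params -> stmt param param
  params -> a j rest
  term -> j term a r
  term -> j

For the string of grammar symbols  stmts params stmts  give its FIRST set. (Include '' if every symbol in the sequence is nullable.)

{ a, b, j, p, '' }

Add FIRST(stmts)\{''} = { b, j }; stmts is nullable, continue.
Add FIRST(params)\{''} = { a, b, j, p }; params is nullable, continue.
Add FIRST(stmts)\{''} = { b, j }; stmts is nullable, continue.
Every symbol is nullable, so include ''.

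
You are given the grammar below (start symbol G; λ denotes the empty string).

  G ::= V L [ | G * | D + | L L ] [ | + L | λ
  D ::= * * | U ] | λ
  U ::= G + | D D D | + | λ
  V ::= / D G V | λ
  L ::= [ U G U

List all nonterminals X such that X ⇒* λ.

{ D, G, U, V }

Directly nullable (have an λ-production): G, D, U, V.
No other nonterminal has a production whose RHS symbols are all nullable.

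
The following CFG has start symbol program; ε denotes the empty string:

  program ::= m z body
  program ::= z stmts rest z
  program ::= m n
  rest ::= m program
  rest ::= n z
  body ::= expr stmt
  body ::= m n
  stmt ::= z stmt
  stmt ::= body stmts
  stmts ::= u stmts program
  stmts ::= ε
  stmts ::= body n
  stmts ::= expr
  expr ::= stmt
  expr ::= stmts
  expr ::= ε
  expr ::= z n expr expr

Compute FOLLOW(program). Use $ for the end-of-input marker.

program is the start symbol, so $ ∈ FOLLOW(program).
In rest ::= m program: program is at the end, add FOLLOW(rest) = { z }.
In stmts ::= u stmts program: program is at the end, add FOLLOW(stmts) = { $, m, n, u, z }.
Union: FOLLOW(program) = { $, m, n, u, z }.

{ $, m, n, u, z }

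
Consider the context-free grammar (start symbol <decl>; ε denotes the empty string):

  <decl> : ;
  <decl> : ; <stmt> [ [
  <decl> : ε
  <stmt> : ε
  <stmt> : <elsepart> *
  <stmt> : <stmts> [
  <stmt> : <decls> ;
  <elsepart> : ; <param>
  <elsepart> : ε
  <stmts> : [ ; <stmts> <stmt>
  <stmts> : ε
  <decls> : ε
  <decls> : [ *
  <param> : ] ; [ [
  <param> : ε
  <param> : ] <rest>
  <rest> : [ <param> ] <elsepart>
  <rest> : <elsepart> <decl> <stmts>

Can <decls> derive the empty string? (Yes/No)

Yes

<decls> has an ε-production, so <decls> ⇒ ε.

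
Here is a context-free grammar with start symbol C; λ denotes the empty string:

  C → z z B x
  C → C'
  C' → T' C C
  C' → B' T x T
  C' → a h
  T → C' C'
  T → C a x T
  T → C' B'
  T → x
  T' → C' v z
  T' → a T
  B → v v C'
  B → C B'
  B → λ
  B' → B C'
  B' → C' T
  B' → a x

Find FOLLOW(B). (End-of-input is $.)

{ a, v, x, z }

In C → z z B x: add FIRST(x) = { x }.
In B' → B C': add FIRST(C') = { a, v, z }.
Union: FOLLOW(B) = { a, v, x, z }.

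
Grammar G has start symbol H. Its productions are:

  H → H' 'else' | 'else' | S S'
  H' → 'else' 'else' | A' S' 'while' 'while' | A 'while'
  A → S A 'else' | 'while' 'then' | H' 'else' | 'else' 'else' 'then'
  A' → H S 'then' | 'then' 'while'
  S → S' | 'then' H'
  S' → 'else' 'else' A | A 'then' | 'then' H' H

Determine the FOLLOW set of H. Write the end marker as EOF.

H is the start symbol, so EOF ∈ FOLLOW(H).
In A' → H S 'then': add FIRST(S 'then') = { 'else', 'then', 'while' }.
In S' → 'then' H' H: H is at the end, add FOLLOW(S') = { EOF, 'else', 'then', 'while' }.
Union: FOLLOW(H) = { EOF, 'else', 'then', 'while' }.

{ EOF, 'else', 'then', 'while' }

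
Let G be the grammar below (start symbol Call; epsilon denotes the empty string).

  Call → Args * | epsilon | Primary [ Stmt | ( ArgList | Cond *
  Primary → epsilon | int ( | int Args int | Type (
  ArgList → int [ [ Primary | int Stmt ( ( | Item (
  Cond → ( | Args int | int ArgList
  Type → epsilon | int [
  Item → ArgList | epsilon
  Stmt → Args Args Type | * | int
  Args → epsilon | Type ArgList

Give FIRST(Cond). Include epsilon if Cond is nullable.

{ (, int }

Cond → ( contributes {(}.
From Cond → Args int: Args nullable, take FIRST(Args) ∪ {int} = { (, int }.
Cond → int ArgList contributes {int}.
Union: FIRST(Cond) = { (, int }.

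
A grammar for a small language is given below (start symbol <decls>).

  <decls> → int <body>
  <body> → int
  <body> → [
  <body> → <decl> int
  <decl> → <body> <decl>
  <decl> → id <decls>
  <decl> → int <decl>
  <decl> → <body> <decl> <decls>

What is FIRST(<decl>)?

{ [, id, int }

From <decl> → <body> <decl>: add FIRST(<body>) = { [, id, int }.
<decl> → id <decls> contributes {id}.
<decl> → int <decl> contributes {int}.
From <decl> → <body> <decl> <decls>: add FIRST(<body>) = { [, id, int }.
Union: FIRST(<decl>) = { [, id, int }.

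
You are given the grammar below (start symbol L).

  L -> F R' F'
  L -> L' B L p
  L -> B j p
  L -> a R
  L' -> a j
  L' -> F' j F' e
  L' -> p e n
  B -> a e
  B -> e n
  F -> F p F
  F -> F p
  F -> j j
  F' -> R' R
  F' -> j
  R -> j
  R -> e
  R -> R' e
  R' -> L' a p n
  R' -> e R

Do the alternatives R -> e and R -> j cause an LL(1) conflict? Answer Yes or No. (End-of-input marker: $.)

FIRST(e) = { e } and FIRST(j) = { j }.
The FIRST sets are disjoint and neither alternative is nullable — no conflict.

No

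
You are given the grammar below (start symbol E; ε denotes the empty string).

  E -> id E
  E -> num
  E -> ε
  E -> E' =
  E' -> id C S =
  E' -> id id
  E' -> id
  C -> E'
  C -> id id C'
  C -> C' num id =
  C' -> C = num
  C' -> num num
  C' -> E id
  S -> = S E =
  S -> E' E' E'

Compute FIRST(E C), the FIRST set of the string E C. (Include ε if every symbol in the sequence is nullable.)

Add FIRST(E)\{ε} = { id, num }; E is nullable, continue.
Add FIRST(C) = { id, num }; C is not nullable, stop.

{ id, num }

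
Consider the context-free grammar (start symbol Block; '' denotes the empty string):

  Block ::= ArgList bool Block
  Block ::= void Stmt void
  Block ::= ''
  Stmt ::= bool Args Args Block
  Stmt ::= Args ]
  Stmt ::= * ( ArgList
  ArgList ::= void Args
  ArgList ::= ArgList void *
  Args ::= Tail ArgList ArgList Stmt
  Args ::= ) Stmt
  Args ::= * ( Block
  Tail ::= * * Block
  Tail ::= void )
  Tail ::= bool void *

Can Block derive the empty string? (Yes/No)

Block has an ''-production, so Block ⇒ ''.

Yes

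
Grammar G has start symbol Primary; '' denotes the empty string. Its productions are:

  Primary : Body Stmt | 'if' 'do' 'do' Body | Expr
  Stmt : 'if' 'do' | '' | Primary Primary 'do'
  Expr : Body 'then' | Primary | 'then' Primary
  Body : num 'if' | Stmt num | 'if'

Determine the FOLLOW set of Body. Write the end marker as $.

In Primary : Body Stmt: add FIRST(Stmt)\{''} = { 'if', 'then', num }.
  Since Stmt is nullable, also add FOLLOW(Primary) = { $, 'do', 'if', 'then', num }.
In Primary : 'if' 'do' 'do' Body: Body is at the end, add FOLLOW(Primary) = { $, 'do', 'if', 'then', num }.
In Expr : Body 'then': add FIRST('then') = { 'then' }.
Union: FOLLOW(Body) = { $, 'do', 'if', 'then', num }.

{ $, 'do', 'if', 'then', num }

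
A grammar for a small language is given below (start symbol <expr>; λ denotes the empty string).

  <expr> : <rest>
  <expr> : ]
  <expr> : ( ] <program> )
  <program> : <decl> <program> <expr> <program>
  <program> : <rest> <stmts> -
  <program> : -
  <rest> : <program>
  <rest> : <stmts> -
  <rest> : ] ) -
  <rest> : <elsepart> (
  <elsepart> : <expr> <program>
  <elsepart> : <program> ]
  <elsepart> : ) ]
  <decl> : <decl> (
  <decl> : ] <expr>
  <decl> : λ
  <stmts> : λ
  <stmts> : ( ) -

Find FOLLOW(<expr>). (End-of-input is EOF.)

{ EOF, (, ), -, ] }

<expr> is the start symbol, so EOF ∈ FOLLOW(<expr>).
In <program> : <decl> <program> <expr> <program>: add FIRST(<program>) = { (, ), -, ] }.
In <elsepart> : <expr> <program>: add FIRST(<program>) = { (, ), -, ] }.
In <decl> : ] <expr>: <expr> is at the end, add FOLLOW(<decl>) = { (, ), -, ] }.
Union: FOLLOW(<expr>) = { EOF, (, ), -, ] }.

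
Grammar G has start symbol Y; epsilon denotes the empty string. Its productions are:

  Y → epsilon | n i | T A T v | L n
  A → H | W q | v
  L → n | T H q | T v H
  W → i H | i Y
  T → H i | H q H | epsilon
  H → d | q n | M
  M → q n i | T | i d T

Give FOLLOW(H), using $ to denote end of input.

In A → H: H is at the end, add FOLLOW(A) = { d, i, q, v }.
In L → T H q: add FIRST(q) = { q }.
In L → T v H: H is at the end, add FOLLOW(L) = { n }.
In W → i H: H is at the end, add FOLLOW(W) = { q }.
In T → H i: add FIRST(i) = { i }.
In T → H q H: add FIRST(q H) = { q }.
In T → H q H: H is at the end, add FOLLOW(T) = { d, i, n, q, v }.
Union: FOLLOW(H) = { d, i, n, q, v }.

{ d, i, n, q, v }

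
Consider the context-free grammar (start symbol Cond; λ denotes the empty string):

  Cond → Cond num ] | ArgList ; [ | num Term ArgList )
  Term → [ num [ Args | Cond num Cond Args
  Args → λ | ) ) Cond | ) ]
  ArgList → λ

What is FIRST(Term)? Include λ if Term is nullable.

Term → [ num [ Args contributes {[}.
From Term → Cond num Cond Args: add FIRST(Cond) = { ;, num }.
Union: FIRST(Term) = { ;, [, num }.

{ ;, [, num }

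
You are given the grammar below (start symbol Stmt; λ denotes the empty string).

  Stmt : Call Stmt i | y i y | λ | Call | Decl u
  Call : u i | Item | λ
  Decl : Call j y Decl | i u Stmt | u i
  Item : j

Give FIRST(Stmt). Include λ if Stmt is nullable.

{ i, j, u, y, λ }

From Stmt : Call Stmt i: Call, Stmt nullable, take FIRST(Call) ∪ FIRST(Stmt) ∪ {i} = { i, j, u, y }.
Stmt : y i y contributes {y}.
Stmt : λ contributes λ.
From Stmt : Call: add FIRST(Call) = { j, u, λ } (including λ since Call is nullable).
From Stmt : Decl u: add FIRST(Decl) = { i, j, u }.
Union: FIRST(Stmt) = { i, j, u, y, λ }.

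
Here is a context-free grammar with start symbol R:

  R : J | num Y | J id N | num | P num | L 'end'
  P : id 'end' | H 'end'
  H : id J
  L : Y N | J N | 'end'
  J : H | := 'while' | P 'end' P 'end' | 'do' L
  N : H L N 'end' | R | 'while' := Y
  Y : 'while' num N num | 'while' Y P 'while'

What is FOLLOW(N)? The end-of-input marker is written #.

{ #, 'do', 'end', 'while', :=, id, num }

In R : J id N: N is at the end, add FOLLOW(R) = { #, 'do', 'end', 'while', :=, id, num }.
In L : Y N: N is at the end, add FOLLOW(L) = { #, 'do', 'end', 'while', :=, id, num }.
In L : J N: N is at the end, add FOLLOW(L) = { #, 'do', 'end', 'while', :=, id, num }.
In N : H L N 'end': add FIRST('end') = { 'end' }.
In Y : 'while' num N num: add FIRST(num) = { num }.
Union: FOLLOW(N) = { #, 'do', 'end', 'while', :=, id, num }.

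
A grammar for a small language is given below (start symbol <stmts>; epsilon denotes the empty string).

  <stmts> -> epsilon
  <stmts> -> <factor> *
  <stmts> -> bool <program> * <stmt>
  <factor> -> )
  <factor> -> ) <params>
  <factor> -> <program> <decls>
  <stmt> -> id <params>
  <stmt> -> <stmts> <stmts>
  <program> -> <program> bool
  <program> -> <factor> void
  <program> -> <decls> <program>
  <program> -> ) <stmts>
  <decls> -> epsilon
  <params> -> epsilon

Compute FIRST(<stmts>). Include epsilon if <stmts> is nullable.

<stmts> -> epsilon contributes epsilon.
From <stmts> -> <factor> *: add FIRST(<factor>) = { ) }.
<stmts> -> bool <program> * <stmt> contributes {bool}.
Union: FIRST(<stmts>) = { ), bool, epsilon }.

{ ), bool, epsilon }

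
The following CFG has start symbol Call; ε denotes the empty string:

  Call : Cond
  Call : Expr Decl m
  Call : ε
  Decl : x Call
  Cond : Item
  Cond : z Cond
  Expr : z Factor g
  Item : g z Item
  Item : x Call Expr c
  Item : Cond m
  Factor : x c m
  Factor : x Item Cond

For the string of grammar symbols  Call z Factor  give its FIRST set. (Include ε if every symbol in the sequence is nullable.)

Add FIRST(Call)\{ε} = { g, x, z }; Call is nullable, continue.
z is a terminal; add {z} and stop.

{ g, x, z }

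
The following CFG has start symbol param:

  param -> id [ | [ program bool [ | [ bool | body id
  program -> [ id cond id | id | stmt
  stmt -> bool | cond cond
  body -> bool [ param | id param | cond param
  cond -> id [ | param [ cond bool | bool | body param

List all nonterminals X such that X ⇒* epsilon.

{ } (none)

No nonterminal has an empty production or an RHS whose symbols are all nullable.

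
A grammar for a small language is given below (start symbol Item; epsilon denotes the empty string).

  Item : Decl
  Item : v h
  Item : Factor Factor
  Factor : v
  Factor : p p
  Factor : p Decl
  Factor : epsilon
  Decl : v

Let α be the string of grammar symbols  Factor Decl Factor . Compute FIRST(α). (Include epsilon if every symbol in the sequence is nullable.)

{ p, v }

Add FIRST(Factor)\{epsilon} = { p, v }; Factor is nullable, continue.
Add FIRST(Decl) = { v }; Decl is not nullable, stop.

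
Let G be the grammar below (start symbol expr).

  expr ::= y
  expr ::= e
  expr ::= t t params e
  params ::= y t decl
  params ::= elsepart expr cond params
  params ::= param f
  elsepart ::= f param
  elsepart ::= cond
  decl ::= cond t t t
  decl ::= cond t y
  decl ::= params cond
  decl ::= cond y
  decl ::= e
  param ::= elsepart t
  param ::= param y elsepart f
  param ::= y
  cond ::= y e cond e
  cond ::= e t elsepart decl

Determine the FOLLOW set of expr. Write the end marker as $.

expr is the start symbol, so $ ∈ FOLLOW(expr).
In params ::= elsepart expr cond params: add FIRST(cond params) = { e, y }.
Union: FOLLOW(expr) = { $, e, y }.

{ $, e, y }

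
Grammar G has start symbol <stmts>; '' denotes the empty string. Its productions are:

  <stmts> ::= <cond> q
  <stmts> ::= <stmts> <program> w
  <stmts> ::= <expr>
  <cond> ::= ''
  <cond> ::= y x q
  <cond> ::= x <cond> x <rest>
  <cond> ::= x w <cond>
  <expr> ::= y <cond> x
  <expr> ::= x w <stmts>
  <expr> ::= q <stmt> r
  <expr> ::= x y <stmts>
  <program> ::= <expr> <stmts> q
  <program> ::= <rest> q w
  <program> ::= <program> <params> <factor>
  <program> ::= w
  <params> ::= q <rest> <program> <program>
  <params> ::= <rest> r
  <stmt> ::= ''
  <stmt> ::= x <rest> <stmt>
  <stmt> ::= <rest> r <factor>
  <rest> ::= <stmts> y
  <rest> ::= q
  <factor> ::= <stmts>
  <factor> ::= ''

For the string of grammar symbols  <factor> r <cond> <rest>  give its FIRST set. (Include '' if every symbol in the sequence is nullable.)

{ q, r, x, y }

Add FIRST(<factor>)\{''} = { q, x, y }; <factor> is nullable, continue.
r is a terminal; add {r} and stop.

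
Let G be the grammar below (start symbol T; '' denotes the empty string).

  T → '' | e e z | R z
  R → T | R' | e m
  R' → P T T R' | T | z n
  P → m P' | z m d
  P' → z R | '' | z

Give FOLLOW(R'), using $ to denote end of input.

{ e, m, z }

In R → R': R' is at the end, add FOLLOW(R) = { e, m, z }.
In R' → P T T R': R' is at the end, add FOLLOW(R') = { e, m, z }.
Union: FOLLOW(R') = { e, m, z }.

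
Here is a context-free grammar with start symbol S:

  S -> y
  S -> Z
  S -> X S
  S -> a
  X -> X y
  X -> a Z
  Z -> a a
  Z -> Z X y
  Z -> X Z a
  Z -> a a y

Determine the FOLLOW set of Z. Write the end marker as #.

{ #, a, y }

In S -> Z: Z is at the end, add FOLLOW(S) = { # }.
In X -> a Z: Z is at the end, add FOLLOW(X) = { a, y }.
In Z -> Z X y: add FIRST(X y) = { a }.
In Z -> X Z a: add FIRST(a) = { a }.
Union: FOLLOW(Z) = { #, a, y }.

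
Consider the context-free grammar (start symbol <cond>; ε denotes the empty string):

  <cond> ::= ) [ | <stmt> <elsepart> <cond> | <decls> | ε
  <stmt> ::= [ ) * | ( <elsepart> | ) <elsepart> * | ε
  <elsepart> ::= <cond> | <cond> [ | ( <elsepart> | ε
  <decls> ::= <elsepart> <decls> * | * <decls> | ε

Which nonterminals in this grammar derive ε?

{ <cond>, <decls>, <elsepart>, <stmt> }

Directly nullable (have an ε-production): <cond>, <stmt>, <elsepart>, <decls>.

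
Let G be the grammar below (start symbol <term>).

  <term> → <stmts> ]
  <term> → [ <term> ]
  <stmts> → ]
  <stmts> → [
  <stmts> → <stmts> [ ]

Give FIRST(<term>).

{ [, ] }

From <term> → <stmts> ]: add FIRST(<stmts>) = { [, ] }.
<term> → [ <term> ] contributes {[}.
Union: FIRST(<term>) = { [, ] }.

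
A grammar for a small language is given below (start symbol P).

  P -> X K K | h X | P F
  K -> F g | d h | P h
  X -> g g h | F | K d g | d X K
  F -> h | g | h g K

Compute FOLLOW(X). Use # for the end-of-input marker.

In P -> X K K: add FIRST(K K) = { d, g, h }.
In P -> h X: X is at the end, add FOLLOW(P) = { #, g, h }.
In X -> d X K: add FIRST(K) = { d, g, h }.
Union: FOLLOW(X) = { #, d, g, h }.

{ #, d, g, h }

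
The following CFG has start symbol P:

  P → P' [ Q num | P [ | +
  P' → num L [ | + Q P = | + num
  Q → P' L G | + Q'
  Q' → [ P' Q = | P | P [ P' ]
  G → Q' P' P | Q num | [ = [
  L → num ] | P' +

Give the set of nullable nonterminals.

No nonterminal has an empty production or an RHS whose symbols are all nullable.

{ } (none)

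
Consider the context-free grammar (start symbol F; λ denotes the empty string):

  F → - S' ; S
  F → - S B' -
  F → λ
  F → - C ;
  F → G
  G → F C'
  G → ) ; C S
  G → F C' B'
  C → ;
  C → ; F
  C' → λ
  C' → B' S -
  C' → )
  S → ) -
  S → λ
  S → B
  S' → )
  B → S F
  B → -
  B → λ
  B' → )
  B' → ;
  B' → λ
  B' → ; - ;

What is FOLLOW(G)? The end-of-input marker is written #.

{ #, ), -, ; }

In F → G: G is at the end, add FOLLOW(F) = { #, ), -, ; }.
Union: FOLLOW(G) = { #, ), -, ; }.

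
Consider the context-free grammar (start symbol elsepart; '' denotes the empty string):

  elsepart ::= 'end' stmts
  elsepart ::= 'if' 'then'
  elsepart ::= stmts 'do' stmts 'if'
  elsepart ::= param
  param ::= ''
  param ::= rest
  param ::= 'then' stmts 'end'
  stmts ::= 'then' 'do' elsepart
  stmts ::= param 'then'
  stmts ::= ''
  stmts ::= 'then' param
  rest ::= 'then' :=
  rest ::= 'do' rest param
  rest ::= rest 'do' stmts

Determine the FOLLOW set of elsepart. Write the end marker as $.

elsepart is the start symbol, so $ ∈ FOLLOW(elsepart).
In stmts ::= 'then' 'do' elsepart: elsepart is at the end, add FOLLOW(stmts) = { $, 'do', 'end', 'if', 'then' }.
Union: FOLLOW(elsepart) = { $, 'do', 'end', 'if', 'then' }.

{ $, 'do', 'end', 'if', 'then' }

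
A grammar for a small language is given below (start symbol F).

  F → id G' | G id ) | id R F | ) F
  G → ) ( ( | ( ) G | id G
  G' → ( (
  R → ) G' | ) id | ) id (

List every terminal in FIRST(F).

F → id G' contributes {id}.
From F → G id ): add FIRST(G) = { (, ), id }.
F → id R F contributes {id}.
F → ) F contributes {)}.
Union: FIRST(F) = { (, ), id }.

{ (, ), id }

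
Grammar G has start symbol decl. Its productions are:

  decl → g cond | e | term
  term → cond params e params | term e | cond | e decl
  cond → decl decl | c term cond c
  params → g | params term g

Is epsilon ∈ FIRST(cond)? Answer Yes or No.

No

No nonterminal in this grammar is nullable.
No production of cond has an RHS whose symbols are all nullable, so cond is not nullable.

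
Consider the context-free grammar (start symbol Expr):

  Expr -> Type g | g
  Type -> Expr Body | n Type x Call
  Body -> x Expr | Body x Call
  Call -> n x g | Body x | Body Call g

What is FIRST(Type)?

{ g, n }

From Type -> Expr Body: add FIRST(Expr) = { g, n }.
Type -> n Type x Call contributes {n}.
Union: FIRST(Type) = { g, n }.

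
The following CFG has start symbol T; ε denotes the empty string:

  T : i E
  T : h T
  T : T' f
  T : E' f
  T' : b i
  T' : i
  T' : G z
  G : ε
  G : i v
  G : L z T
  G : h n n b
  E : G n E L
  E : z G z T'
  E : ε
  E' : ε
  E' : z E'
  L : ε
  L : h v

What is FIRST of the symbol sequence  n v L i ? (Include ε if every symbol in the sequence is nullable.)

{ n }

n is a terminal; add {n} and stop.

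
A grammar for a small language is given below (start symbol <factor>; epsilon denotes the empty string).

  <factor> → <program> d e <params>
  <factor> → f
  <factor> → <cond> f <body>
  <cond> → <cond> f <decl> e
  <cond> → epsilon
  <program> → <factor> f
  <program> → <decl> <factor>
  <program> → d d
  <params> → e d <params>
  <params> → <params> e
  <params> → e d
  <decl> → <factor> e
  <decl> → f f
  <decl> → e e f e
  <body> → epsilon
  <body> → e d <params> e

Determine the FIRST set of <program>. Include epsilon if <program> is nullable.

From <program> → <factor> f: add FIRST(<factor>) = { d, e, f }.
From <program> → <decl> <factor>: add FIRST(<decl>) = { d, e, f }.
<program> → d d contributes {d}.
Union: FIRST(<program>) = { d, e, f }.

{ d, e, f }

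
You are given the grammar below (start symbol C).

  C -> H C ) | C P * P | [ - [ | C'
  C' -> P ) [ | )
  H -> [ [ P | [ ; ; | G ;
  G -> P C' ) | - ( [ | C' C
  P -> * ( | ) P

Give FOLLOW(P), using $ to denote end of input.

In C -> C P * P: add FIRST(* P) = { * }.
In C -> C P * P: P is at the end, add FOLLOW(C) = { $, ), *, ; }.
In C' -> P ) [: add FIRST() [) = { ) }.
In H -> [ [ P: P is at the end, add FOLLOW(H) = { ), *, -, [ }.
In G -> P C' ): add FIRST(C' )) = { ), * }.
In P -> ) P: P is at the end, add FOLLOW(P) = { $, ), *, -, ;, [ }.
Union: FOLLOW(P) = { $, ), *, -, ;, [ }.

{ $, ), *, -, ;, [ }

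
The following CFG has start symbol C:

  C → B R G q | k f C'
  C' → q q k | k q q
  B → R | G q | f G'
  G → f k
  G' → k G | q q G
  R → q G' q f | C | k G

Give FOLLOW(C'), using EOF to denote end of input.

{ EOF, f, k, q }

In C → k f C': C' is at the end, add FOLLOW(C) = { EOF, f, k, q }.
Union: FOLLOW(C') = { EOF, f, k, q }.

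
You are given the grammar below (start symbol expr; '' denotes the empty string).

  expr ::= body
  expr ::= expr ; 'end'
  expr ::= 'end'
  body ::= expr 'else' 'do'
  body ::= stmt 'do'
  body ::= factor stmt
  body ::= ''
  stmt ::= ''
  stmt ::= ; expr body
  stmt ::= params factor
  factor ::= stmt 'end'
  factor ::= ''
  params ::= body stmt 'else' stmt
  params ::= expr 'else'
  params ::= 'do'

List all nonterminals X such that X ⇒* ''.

{ body, expr, factor, stmt }

Directly nullable (have an ''-production): body, stmt, factor.
expr ::= body with every symbol nullable, so expr is nullable.
No other nonterminal has a production whose RHS symbols are all nullable.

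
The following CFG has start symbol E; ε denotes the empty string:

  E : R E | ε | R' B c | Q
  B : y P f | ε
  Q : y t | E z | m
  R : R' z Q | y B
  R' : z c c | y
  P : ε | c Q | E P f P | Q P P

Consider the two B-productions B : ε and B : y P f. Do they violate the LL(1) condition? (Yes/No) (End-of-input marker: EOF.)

Yes

FIRST(ε) = { ε } and FIRST(y P f) = { y }.
The first alternative is nullable and FOLLOW(B) = { EOF, c, f, m, y, z } shares y with FIRST of the second — conflict.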